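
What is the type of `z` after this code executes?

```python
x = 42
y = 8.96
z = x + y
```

int + float = float

float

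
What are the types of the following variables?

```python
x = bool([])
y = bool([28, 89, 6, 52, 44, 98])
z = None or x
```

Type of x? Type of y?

bool() returns bool; bool() returns bool

bool, bool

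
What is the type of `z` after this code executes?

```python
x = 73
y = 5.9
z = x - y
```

int - float = float

float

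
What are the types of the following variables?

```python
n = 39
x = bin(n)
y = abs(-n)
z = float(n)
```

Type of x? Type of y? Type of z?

bin() returns str; abs() of int returns int; float() returns float

str, int, float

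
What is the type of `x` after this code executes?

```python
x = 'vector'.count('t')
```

str.count() returns int

int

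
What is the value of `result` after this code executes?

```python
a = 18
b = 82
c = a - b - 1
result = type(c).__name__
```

a is int; b is int; c is int; result = 'int'

'int'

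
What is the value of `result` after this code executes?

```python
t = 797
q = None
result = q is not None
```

t = 797; q = None; result = False

False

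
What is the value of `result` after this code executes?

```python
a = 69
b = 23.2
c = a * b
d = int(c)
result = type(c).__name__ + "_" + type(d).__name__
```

a is int; b is float; c is float; d is int; result = 'float_int'

'float_int'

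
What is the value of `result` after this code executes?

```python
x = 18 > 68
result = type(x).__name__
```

x is bool; result = 'bool'

'bool'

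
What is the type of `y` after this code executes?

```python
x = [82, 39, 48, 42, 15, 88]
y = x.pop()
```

list.pop() returns the popped element

int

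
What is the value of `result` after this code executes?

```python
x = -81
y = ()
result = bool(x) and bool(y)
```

x = -81; y = (); result = False

False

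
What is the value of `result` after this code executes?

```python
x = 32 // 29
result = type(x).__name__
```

x is int; result = 'int'

'int'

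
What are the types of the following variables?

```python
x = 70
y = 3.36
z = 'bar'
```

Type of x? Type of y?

x is assigned a bare integer (no decimal point), so it is an int; y is assigned a number with a decimal point, so it is a float

int, float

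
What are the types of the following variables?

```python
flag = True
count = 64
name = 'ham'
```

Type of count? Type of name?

count is assigned a bare integer (no decimal point), so it is an int; name is assigned a quoted string literal, so it is a str

int, str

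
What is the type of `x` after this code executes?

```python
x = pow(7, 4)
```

pow(int, int) returns int

int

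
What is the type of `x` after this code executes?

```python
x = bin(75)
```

bin() returns str representation

str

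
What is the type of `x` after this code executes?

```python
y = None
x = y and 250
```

'and' returns first falsy value (None)

NoneType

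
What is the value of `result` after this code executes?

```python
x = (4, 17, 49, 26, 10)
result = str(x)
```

x = (4, 17, 49, 26, 10); result = '(4, 17, 49, 26, 10)'

'(4, 17, 49, 26, 10)'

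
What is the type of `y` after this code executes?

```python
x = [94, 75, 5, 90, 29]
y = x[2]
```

Indexing list[int] returns int

int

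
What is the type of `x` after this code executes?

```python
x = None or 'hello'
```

'or' with None returns the other truthy value (str)

str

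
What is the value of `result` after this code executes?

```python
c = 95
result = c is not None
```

c = 95; result = True

True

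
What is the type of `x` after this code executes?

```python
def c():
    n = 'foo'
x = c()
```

Function without return returns None

NoneType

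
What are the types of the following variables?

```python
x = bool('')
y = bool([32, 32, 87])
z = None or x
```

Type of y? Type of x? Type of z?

bool() returns bool; bool() returns bool; None or bool returns the bool

bool, bool, bool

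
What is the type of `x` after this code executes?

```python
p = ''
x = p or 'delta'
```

'or' returns first truthy value (str)

str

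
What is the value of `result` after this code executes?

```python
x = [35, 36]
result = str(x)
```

x = [35, 36]; result = '[35, 36]'

'[35, 36]'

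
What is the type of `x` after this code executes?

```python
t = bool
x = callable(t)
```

callable() returns bool

bool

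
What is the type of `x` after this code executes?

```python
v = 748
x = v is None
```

'is' comparison returns bool

bool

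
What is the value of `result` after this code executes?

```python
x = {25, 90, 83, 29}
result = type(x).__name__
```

x is set; result = 'set'

'set'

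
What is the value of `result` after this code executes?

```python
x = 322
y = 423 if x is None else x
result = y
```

x = 322; y = 322; result = 322

322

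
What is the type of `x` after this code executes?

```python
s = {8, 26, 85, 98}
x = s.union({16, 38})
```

set.union() returns a new set

set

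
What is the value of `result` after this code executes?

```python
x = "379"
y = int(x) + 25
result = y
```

x = '379'; y = 404; result = 404

404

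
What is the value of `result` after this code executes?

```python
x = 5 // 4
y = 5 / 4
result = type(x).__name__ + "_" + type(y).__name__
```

x is int; y is float; result = 'int_float'

'int_float'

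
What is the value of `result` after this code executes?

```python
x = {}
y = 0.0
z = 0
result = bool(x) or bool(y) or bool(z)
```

x = {}; y = 0.0; z = 0; result = False

False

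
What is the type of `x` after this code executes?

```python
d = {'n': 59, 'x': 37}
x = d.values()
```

.values() returns dict_values view

dict_values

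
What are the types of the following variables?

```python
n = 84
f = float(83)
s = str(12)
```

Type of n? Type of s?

n is assigned a bare integer (no decimal point), so it is an int; s is assigned the result of calling str(), which returns a str

int, str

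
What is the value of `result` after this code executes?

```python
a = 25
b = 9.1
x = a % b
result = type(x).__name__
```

a is int; b is float; x is float; result = 'float'

'float'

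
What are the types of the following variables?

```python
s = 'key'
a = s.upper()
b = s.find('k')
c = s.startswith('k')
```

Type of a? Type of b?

upper() returns str; find() returns int

str, int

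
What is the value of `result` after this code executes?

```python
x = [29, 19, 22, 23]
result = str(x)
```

x = [29, 19, 22, 23]; result = '[29, 19, 22, 23]'

'[29, 19, 22, 23]'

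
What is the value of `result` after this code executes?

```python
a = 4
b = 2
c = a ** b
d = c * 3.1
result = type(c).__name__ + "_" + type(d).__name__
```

a is int; b is int; c is int; d is float; result = 'int_float'

'int_float'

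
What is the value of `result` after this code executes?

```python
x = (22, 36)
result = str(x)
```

x = (22, 36); result = '(22, 36)'

'(22, 36)'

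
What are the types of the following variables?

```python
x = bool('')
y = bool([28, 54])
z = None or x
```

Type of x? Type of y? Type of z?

bool() returns bool; bool() returns bool; None or bool returns the bool

bool, bool, bool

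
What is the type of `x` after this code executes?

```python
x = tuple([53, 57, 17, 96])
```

tuple() constructor returns tuple

tuple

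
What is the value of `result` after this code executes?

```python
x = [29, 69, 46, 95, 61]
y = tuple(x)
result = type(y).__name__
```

x is list; y is tuple; result = 'tuple'

'tuple'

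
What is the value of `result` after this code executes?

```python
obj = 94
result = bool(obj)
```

obj = 94; result = True

True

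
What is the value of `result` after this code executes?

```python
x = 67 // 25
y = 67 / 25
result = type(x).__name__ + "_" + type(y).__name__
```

x is int; y is float; result = 'int_float'

'int_float'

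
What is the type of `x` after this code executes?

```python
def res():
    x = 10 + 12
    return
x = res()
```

Bare return returns None

NoneType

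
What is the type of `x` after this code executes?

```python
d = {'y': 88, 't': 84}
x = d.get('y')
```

dict.get() returns value type when found

int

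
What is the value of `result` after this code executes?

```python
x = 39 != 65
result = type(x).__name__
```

x is bool; result = 'bool'

'bool'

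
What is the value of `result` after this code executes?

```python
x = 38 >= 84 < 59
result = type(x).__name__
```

x is bool; result = 'bool'

'bool'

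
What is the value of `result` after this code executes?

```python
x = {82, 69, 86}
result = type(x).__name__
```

x is set; result = 'set'

'set'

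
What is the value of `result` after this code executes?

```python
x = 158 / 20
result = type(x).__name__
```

x is float; result = 'float'

'float'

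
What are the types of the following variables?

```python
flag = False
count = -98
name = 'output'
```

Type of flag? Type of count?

flag is assigned the constant False, which has type bool; count is assigned a bare integer (no decimal point), so it is an int

bool, int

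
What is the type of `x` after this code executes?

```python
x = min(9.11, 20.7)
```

min() of floats returns float

float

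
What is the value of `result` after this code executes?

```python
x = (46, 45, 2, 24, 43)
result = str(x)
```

x = (46, 45, 2, 24, 43); result = '(46, 45, 2, 24, 43)'

'(46, 45, 2, 24, 43)'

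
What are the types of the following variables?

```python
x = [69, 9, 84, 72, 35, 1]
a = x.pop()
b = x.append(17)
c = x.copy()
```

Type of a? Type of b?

pop() returns element; append() returns None

int, NoneType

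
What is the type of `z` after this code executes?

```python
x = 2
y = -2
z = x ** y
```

int ** negative = float

float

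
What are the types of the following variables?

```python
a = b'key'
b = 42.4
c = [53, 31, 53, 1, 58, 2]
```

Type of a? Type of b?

a is assigned a bytes literal (b'...' prefix); b is assigned a number with a decimal point, so it is a float

bytes, float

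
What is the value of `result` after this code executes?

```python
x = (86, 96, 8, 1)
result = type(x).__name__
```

x is tuple; result = 'tuple'

'tuple'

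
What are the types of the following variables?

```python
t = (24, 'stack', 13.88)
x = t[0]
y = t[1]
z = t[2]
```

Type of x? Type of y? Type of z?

tuple[0] is int; tuple[1] is str; tuple[2] is float

int, str, float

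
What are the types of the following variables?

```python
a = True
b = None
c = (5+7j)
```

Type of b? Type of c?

b is assigned None, whose type is NoneType; c is assigned (5+7j), an int plus an imaginary literal (j suffix), which evaluates to complex

NoneType, complex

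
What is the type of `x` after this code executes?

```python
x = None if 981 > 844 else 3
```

981 > 844 is True, so the if branch is taken

NoneType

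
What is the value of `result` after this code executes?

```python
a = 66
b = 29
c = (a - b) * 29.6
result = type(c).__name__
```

a is int; b is int; c is float; result = 'float'

'float'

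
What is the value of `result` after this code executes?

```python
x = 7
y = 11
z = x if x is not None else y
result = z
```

x = 7; y = 11; z = 7; result = 7

7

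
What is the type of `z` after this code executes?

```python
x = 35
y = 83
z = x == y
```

Equality comparison returns bool

bool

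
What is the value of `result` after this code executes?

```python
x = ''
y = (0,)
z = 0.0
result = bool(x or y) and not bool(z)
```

x = ''; y = (0,); z = 0.0; result = True

True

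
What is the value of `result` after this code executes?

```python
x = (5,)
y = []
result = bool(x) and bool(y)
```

x = (5,); y = []; result = False

False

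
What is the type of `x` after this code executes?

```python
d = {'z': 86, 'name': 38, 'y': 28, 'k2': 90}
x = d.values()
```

.values() returns dict_values view

dict_values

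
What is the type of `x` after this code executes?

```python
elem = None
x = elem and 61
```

'and' returns first falsy value (None)

NoneType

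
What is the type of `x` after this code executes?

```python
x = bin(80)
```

bin() returns str representation

str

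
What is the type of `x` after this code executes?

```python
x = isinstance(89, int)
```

isinstance() returns bool

bool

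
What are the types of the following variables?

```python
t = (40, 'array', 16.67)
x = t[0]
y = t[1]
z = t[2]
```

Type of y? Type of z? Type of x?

tuple[1] is str; tuple[2] is float; tuple[0] is int

str, float, int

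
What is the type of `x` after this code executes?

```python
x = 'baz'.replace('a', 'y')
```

str.replace() returns str

str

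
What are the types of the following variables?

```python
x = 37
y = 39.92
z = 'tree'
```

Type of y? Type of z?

y is assigned a number with a decimal point, so it is a float; z is assigned a quoted string literal, so it is a str

float, str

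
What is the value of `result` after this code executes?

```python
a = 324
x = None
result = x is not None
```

a = 324; x = None; result = False

False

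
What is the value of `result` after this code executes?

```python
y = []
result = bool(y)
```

y = []; result = False

False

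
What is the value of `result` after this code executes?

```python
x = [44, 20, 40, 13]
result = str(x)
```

x = [44, 20, 40, 13]; result = '[44, 20, 40, 13]'

'[44, 20, 40, 13]'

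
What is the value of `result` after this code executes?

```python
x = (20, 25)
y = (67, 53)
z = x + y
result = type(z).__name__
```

x is tuple; y is tuple; z is tuple; result = 'tuple'

'tuple'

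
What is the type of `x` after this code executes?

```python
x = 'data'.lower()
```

str.lower() returns str

str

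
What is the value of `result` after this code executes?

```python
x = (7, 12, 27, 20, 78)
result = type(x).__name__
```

x is tuple; result = 'tuple'

'tuple'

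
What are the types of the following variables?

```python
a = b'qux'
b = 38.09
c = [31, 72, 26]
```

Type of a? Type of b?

a is assigned a bytes literal (b'...' prefix); b is assigned a number with a decimal point, so it is a float

bytes, float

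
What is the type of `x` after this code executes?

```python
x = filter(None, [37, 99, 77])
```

filter() returns a filter object

filter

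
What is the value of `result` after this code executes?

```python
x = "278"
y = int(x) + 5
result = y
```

x = '278'; y = 283; result = 283

283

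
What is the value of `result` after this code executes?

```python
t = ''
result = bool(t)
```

t = ''; result = False

False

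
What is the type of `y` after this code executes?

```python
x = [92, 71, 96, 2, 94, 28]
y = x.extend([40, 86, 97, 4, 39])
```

list.extend() returns None

NoneType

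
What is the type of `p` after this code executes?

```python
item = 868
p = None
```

None has type NoneType

NoneType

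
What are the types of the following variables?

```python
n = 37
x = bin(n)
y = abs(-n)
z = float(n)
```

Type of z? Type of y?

float() returns float; abs() of int returns int

float, int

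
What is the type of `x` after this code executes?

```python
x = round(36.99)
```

round() with no decimal places returns int

int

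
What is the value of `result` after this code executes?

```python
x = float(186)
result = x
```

x = 186.0; result = 186.0

186.0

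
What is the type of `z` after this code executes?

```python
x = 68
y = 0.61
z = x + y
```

int + float = float

float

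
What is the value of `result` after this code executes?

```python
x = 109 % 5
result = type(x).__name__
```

x is int; result = 'int'

'int'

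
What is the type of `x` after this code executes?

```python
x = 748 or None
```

'or' returns first truthy value

int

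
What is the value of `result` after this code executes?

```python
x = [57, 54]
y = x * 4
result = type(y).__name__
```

x is list; y is list; result = 'list'

'list'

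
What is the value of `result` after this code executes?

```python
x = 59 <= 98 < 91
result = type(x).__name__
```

x is bool; result = 'bool'

'bool'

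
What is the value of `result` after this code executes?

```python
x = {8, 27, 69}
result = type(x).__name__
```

x is set; result = 'set'

'set'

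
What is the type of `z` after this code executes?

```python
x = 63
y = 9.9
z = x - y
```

int - float = float

float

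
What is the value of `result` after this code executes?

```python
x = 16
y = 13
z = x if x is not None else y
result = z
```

x = 16; y = 13; z = 16; result = 16

16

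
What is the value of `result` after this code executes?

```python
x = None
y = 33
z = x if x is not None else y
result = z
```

x = None; y = 33; z = 33; result = 33

33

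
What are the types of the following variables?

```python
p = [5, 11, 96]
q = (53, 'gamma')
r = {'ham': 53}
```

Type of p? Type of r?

p is assigned a list literal (square brackets); r is assigned a dict literal ({key: value})

list, dict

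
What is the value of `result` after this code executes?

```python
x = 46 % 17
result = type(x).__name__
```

x is int; result = 'int'

'int'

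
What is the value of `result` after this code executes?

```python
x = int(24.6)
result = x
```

x = 24; result = 24

24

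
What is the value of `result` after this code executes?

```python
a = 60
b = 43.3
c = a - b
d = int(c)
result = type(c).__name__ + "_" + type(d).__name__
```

a is int; b is float; c is float; d is int; result = 'float_int'

'float_int'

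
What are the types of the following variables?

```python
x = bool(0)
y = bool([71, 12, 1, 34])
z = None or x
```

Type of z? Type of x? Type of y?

None or bool returns the bool; bool() returns bool; bool() returns bool

bool, bool, bool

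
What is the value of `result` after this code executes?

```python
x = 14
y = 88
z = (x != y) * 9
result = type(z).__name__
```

x is int; y is int; z is int; result = 'int'

'int'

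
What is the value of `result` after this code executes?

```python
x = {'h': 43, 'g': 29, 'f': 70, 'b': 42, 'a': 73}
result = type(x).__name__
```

x is dict; result = 'dict'

'dict'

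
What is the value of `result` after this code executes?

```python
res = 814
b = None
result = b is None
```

res = 814; b = None; result = True

True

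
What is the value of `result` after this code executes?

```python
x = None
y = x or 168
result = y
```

x = None; y = 168; result = 168

168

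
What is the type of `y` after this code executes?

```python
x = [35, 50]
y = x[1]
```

Indexing list[int] returns int

int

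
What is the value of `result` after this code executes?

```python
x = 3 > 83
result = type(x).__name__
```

x is bool; result = 'bool'

'bool'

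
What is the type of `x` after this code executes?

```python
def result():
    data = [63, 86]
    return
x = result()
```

Bare return returns None

NoneType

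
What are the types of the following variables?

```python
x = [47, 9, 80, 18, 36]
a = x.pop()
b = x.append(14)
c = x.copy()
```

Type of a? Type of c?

pop() returns element; copy() returns list

int, list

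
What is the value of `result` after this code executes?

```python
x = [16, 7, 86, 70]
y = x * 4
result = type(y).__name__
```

x is list; y is list; result = 'list'

'list'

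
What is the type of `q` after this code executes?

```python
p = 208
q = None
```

None has type NoneType

NoneType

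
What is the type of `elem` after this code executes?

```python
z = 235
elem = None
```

None has type NoneType

NoneType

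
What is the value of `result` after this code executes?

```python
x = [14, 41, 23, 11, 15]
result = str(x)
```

x = [14, 41, 23, 11, 15]; result = '[14, 41, 23, 11, 15]'

'[14, 41, 23, 11, 15]'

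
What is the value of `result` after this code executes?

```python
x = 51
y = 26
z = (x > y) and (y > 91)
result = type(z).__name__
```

x is int; y is int; z is bool; result = 'bool'

'bool'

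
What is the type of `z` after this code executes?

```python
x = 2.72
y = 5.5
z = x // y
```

float // float = float

float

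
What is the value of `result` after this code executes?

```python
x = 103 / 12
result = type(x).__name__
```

x is float; result = 'float'

'float'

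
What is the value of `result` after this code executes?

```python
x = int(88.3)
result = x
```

x = 88; result = 88

88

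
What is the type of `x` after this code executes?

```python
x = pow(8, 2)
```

pow(int, int) returns int

int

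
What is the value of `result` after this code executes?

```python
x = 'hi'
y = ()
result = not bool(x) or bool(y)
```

x = 'hi'; y = (); result = False

False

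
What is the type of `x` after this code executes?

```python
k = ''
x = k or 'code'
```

'or' returns first truthy value (str)

str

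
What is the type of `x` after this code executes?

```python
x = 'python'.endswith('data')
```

str.endswith() returns bool

bool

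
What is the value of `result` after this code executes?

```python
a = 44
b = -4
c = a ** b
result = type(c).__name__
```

a is int; b is int; c is float; result = 'float'

'float'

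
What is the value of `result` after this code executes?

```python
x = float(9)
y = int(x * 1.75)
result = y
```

x = 9.0; y = 15; result = 15

15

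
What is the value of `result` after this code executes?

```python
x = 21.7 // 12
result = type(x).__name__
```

x is float; result = 'float'

'float'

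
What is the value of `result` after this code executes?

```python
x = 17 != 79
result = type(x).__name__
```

x is bool; result = 'bool'

'bool'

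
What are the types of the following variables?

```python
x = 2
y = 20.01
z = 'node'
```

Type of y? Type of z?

y is assigned a number with a decimal point, so it is a float; z is assigned a quoted string literal, so it is a str

float, str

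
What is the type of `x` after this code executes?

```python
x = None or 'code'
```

'or' with None returns the other truthy value (str)

str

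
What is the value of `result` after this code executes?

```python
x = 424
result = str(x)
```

x = 424; result = '424'

'424'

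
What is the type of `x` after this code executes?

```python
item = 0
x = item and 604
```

'and' returns first falsy value (0 is int)

int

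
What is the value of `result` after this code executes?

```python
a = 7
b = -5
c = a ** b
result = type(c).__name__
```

a is int; b is int; c is float; result = 'float'

'float'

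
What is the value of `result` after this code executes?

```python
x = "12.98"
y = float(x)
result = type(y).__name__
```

x is str; y is float; result = 'float'

'float'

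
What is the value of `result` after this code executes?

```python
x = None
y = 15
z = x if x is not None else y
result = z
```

x = None; y = 15; z = 15; result = 15

15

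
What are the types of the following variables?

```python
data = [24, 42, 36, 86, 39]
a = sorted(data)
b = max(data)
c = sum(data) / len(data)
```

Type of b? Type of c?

max of ints returns int; int / int = float

int, float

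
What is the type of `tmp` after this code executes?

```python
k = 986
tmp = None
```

None has type NoneType

NoneType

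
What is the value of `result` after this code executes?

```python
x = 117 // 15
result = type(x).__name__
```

x is int; result = 'int'

'int'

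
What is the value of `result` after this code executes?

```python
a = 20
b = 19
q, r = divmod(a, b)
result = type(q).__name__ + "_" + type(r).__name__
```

a is int; b is int; q is int; r is int; result = 'int_int'

'int_int'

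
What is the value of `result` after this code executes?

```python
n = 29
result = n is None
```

n = 29; result = False

False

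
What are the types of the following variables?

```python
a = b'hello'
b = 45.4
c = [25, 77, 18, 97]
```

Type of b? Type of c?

b is assigned a number with a decimal point, so it is a float; c is assigned a list literal (square brackets)

float, list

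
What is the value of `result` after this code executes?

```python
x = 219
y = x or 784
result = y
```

x = 219; y = 219; result = 219

219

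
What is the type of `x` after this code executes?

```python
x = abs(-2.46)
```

abs() of float returns float

float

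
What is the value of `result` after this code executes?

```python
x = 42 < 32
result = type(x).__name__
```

x is bool; result = 'bool'

'bool'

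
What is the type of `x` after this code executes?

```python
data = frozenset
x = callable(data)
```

callable() returns bool

bool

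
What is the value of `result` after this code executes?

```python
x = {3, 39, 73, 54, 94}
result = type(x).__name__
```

x is set; result = 'set'

'set'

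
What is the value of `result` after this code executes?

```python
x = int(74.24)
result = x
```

x = 74; result = 74

74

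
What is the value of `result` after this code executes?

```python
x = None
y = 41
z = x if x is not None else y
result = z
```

x = None; y = 41; z = 41; result = 41

41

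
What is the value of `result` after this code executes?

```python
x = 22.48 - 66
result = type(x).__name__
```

x is float; result = 'float'

'float'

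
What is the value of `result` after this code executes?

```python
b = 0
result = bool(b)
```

b = 0; result = False

False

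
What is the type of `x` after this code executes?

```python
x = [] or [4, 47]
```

'or' returns first truthy value (list)

list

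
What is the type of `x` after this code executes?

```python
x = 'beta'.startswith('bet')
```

str.startswith() returns bool

bool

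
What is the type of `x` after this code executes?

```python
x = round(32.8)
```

round() with no decimal places returns int

int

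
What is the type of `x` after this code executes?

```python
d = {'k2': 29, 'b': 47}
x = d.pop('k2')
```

dict.pop() returns the value

int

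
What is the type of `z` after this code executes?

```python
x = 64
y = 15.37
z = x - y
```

int - float = float

float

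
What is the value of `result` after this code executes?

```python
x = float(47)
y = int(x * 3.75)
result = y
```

x = 47.0; y = 176; result = 176

176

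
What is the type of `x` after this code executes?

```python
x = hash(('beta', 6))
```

hash() returns int

int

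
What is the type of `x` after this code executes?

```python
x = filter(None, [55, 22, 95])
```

filter() returns a filter object

filter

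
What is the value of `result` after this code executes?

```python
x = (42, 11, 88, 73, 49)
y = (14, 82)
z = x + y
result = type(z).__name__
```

x is tuple; y is tuple; z is tuple; result = 'tuple'

'tuple'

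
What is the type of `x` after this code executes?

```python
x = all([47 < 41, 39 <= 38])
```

all() returns bool

bool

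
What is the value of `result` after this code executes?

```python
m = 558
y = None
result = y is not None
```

m = 558; y = None; result = False

False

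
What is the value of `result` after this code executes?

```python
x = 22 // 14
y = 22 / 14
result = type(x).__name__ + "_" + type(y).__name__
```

x is int; y is float; result = 'int_float'

'int_float'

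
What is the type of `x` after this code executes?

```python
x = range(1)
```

range() returns a range object

range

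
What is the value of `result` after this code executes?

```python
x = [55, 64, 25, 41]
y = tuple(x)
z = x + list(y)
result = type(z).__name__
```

x is list; y is tuple; z is list; result = 'list'

'list'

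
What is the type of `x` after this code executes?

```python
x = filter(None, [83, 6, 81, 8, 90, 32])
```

filter() returns a filter object

filter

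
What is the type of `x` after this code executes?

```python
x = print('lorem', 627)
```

print() returns None

NoneType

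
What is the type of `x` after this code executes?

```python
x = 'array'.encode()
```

str.encode() returns bytes

bytes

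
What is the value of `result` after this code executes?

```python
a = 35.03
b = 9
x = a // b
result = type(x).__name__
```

a is float; b is int; x is float; result = 'float'

'float'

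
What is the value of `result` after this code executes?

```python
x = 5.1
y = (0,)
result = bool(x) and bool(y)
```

x = 5.1; y = (0,); result = True

True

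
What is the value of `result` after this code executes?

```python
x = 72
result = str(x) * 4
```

x = 72; result = '72727272'

'72727272'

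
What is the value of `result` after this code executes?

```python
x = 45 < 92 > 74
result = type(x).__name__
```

x is bool; result = 'bool'

'bool'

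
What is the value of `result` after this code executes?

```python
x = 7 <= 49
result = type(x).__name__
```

x is bool; result = 'bool'

'bool'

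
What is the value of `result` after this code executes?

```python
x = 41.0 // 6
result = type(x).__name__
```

x is float; result = 'float'

'float'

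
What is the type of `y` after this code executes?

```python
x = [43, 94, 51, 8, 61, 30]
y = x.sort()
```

list.sort() returns None (mutates in place)

NoneType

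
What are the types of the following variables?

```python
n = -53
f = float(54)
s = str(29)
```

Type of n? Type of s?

n is assigned a bare integer (no decimal point), so it is an int; s is assigned the result of calling str(), which returns a str

int, str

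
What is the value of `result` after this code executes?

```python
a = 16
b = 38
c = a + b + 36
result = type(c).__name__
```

a is int; b is int; c is int; result = 'int'

'int'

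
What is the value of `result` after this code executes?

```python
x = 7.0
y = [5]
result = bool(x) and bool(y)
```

x = 7.0; y = [5]; result = True

True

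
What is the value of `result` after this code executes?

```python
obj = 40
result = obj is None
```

obj = 40; result = False

False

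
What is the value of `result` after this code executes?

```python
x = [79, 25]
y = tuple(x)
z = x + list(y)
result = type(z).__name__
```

x is list; y is tuple; z is list; result = 'list'

'list'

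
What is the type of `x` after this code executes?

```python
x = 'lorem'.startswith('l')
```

str.startswith() returns bool

bool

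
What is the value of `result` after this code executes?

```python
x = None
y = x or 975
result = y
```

x = None; y = 975; result = 975

975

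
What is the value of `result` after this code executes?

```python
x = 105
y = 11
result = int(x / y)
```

x = 105; y = 11; result = 9

9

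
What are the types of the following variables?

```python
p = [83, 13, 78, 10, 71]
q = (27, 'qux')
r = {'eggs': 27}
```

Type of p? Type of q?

p is assigned a list literal (square brackets); q is assigned a tuple (parenthesized, comma-separated values)

list, tuple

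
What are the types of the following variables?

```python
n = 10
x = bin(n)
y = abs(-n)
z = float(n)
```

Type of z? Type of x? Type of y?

float() returns float; bin() returns str; abs() of int returns int

float, str, int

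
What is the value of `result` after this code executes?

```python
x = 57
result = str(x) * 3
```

x = 57; result = '575757'

'575757'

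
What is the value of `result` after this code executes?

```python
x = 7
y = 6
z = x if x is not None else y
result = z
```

x = 7; y = 6; z = 7; result = 7

7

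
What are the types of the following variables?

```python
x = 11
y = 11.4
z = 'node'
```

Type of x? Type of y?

x is assigned a bare integer (no decimal point), so it is an int; y is assigned a number with a decimal point, so it is a float

int, float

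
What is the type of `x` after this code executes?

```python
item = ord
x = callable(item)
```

callable() returns bool

bool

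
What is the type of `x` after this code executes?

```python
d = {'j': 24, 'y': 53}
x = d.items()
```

dict.items() returns dict_items view

dict_items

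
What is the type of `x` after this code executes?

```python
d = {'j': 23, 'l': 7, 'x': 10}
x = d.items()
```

dict.items() returns dict_items view

dict_items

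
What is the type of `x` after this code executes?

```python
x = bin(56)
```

bin() returns str representation

str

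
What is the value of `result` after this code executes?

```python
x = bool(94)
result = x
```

x = True; result = True

True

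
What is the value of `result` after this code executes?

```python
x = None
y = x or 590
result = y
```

x = None; y = 590; result = 590

590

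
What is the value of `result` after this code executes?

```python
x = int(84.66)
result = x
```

x = 84; result = 84

84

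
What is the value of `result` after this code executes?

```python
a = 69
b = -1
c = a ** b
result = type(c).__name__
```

a is int; b is int; c is float; result = 'float'

'float'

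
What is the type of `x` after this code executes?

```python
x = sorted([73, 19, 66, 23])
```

sorted() always returns list

list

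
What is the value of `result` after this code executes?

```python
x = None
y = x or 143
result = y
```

x = None; y = 143; result = 143

143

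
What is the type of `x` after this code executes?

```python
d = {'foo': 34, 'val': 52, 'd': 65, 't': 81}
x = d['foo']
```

Accessing dict[str, int] with str key returns int

int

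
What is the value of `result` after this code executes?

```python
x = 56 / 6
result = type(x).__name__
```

x is float; result = 'float'

'float'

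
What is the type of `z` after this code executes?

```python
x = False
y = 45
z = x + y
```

bool + int = int (bool is subclass of int)

int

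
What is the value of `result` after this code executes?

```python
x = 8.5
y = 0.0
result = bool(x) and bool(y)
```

x = 8.5; y = 0.0; result = False

False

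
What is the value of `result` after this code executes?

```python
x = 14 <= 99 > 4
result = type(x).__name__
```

x is bool; result = 'bool'

'bool'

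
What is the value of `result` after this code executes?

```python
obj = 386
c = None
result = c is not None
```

obj = 386; c = None; result = False

False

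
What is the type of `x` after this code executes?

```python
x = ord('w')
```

ord() returns int (code point)

int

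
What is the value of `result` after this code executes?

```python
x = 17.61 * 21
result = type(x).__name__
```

x is float; result = 'float'

'float'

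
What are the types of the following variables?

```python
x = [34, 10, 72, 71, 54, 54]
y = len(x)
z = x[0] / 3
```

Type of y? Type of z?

len() returns int; int / int = float

int, float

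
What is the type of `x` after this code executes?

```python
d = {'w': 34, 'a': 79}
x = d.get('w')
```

dict.get() returns value type when found

int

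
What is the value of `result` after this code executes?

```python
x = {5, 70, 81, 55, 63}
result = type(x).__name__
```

x is set; result = 'set'

'set'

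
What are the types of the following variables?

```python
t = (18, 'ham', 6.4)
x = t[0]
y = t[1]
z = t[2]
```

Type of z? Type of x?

tuple[2] is float; tuple[0] is int

float, int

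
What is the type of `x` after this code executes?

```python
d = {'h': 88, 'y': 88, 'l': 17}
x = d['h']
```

Accessing dict[str, int] with str key returns int

int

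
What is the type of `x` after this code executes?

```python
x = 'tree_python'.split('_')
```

str.split() returns list

list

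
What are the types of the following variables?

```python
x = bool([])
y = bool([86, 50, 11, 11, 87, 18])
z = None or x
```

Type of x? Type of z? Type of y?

bool() returns bool; None or bool returns the bool; bool() returns bool

bool, bool, bool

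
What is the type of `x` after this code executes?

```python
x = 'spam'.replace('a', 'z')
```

str.replace() returns str

str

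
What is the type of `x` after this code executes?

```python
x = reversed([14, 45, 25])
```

reversed() on a list returns list_reverseiterator

list_reverseiterator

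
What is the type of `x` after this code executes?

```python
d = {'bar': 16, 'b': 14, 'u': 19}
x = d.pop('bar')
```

dict.pop() returns the value

int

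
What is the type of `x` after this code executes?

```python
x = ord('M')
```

ord() returns int (code point)

int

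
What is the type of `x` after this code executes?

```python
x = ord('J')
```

ord() returns int (code point)

int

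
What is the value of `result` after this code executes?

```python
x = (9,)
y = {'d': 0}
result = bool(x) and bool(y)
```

x = (9,); y = {'d': 0}; result = True

True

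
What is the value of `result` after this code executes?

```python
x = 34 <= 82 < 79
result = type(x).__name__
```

x is bool; result = 'bool'

'bool'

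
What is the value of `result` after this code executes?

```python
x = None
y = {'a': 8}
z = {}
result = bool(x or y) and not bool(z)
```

x = None; y = {'a': 8}; z = {}; result = True

True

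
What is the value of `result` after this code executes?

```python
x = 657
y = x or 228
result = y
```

x = 657; y = 657; result = 657

657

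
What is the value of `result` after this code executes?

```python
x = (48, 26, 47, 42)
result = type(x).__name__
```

x is tuple; result = 'tuple'

'tuple'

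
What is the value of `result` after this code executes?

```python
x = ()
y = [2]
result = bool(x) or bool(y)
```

x = (); y = [2]; result = True

True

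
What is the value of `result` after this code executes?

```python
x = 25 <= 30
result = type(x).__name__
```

x is bool; result = 'bool'

'bool'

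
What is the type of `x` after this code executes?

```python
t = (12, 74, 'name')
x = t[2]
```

Index 2 of tuple is a str literal

str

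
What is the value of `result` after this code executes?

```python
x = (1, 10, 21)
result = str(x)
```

x = (1, 10, 21); result = '(1, 10, 21)'

'(1, 10, 21)'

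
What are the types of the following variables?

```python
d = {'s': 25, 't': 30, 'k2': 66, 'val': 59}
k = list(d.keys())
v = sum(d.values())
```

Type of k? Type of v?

list() converts to list; sum of ints is int

list, int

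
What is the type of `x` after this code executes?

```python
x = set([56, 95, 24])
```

set() constructor returns set

set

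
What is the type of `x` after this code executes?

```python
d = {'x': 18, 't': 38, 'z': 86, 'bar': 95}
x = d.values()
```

.values() returns dict_values view

dict_values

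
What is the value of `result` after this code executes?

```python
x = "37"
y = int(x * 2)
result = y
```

x = '37'; y = 3737; result = 3737

3737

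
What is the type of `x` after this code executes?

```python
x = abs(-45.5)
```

abs() of float returns float

float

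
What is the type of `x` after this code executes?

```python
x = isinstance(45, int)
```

isinstance() returns bool

bool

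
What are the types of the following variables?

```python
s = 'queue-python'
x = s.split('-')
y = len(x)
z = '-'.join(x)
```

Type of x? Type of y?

str.split() returns list; len() returns int

list, int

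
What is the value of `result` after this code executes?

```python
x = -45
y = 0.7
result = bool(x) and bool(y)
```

x = -45; y = 0.7; result = True

True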